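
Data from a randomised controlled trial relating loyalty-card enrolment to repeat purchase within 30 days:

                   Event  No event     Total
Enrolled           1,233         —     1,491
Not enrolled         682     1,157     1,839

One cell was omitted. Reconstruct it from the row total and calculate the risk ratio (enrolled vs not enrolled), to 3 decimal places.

2.230

The missing cell is in the exposed row: 1491 − 1233 = 258.
So a = 1233, b = 258, c = 682, d = 1157.
RR = [a/(a+b)] / [c/(c+d)] = (1233/1491) / (682/1839) = 0.82696/0.37085 = 2.22989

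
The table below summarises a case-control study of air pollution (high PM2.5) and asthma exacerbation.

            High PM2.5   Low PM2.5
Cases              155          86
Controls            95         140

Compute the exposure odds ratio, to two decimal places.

2.66

Reading the table with exposure as columns: a = 155 (High PM2.5, case), b = 95 (High PM2.5, non-case), c = 86 (Low PM2.5, case), d = 140.
OR = (a·d)/(b·c) = (155 × 140) / (95 × 86) = 21700 / 8170 = 2.65606
The odds of asthma exacerbation are about 2.66 times as high in the high pm2.5 group.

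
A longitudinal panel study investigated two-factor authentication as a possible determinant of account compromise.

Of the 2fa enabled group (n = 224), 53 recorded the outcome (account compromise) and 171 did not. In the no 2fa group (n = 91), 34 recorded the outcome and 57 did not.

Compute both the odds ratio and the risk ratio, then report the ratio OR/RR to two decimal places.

0.82

From the description: a = 53, b = 171, c = 34, d = 57.
OR = (53·57)/(171·34) = 3021/5814 = 0.51961
Risk in exposed = 53/224 = 0.23661; risk in unexposed = 34/91 = 0.37363; RR = 0.63327
OR/RR = 0.51961 / 0.63327 = 0.82051
The outcome is not rare, so the OR lies further from 1 than the RR.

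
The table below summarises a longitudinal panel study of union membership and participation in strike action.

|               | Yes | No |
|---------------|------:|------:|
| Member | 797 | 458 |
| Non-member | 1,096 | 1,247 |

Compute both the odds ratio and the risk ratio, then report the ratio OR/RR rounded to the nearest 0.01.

Cells: a = 797, b = 458, c = 1096, d = 1247.
OR = (797·1247)/(458·1096) = 993859/501968 = 1.97993
Risk in exposed = 797/1255 = 0.63506; risk in unexposed = 1096/2343 = 0.46778; RR = 1.35761
OR/RR = 1.97993 / 1.35761 = 1.45839
The outcome is not rare, so the OR lies further from 1 than the RR.

1.46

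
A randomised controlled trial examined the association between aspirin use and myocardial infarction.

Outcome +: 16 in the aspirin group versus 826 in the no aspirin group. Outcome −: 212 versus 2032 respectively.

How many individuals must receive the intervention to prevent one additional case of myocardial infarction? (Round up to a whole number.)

5

Risk in treated group = 16/228 = 0.07018; risk in control = 826/2858 = 0.28901.
Absolute risk reduction = 0.28901 − 0.07018 = 0.21884
NNT = 1 / ARR = 1 / 0.21884 = 4.570 → round up → 5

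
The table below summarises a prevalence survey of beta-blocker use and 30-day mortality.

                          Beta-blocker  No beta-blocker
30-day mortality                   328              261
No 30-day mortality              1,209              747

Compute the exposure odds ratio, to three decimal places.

Reading the table with exposure as columns: a = 328 (Beta-blocker, case), b = 1209 (Beta-blocker, non-case), c = 261 (No beta-blocker, case), d = 747.
OR = (a·d)/(b·c) = (328 × 747) / (1209 × 261) = 245016 / 315549 = 0.77648
Exposure is associated with lower odds of 30-day mortality (OR = 0.78 < 1).

0.776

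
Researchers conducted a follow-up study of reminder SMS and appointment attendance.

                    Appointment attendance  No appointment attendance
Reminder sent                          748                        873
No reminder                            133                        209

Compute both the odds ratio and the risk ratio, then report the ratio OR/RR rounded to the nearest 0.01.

1.13

Cells: a = 748, b = 873, c = 133, d = 209.
OR = (748·209)/(873·133) = 156332/116109 = 1.34642
Risk in exposed = 748/1621 = 0.46144; risk in unexposed = 133/342 = 0.38889; RR = 1.18657
OR/RR = 1.34642 / 1.18657 = 1.13472
The outcome is not rare, so the OR lies further from 1 than the RR.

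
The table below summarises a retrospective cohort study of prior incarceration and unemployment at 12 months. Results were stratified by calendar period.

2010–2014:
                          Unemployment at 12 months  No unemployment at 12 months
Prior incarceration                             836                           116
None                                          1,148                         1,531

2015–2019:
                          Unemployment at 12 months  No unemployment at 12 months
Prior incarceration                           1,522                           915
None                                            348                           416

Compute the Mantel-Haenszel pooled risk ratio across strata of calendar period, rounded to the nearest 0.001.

1.732

RR_MH = Σ(aᵢ·n₀ᵢ/nᵢ) / Σ(cᵢ·n₁ᵢ/nᵢ), with n₁ᵢ = aᵢ+bᵢ (exposed), n₀ᵢ = cᵢ+dᵢ (unexposed), nᵢ = n₁ᵢ+n₀ᵢ.
Stratum 1 (2010–2014): n₁ = 952, n₀ = 2679, n = 3631; a·n₀/n = 836·2679/3631 = 616.8119; c·n₁/n = 1148·952/3631 = 300.9904
Stratum 2 (2015–2019): n₁ = 2437, n₀ = 764, n = 3201; a·n₀/n = 1522·764/3201 = 363.2640; c·n₁/n = 348·2437/3201 = 264.9410
RR_MH = (616.8119 + 363.2640) / (300.9904 + 264.9410) = 980.0759 / 565.9313 = 1.73179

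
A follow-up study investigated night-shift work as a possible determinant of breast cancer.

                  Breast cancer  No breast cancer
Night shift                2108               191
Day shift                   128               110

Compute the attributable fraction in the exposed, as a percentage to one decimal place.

Cells: a = 2108, b = 191, c = 128, d = 110.
Risk in exposed = 2108/2299 = 0.91692; risk in unexposed = 128/238 = 0.53782.
RR = 0.91692/0.53782 = 1.70490
AR% = (RR − 1)/RR × 100 = (1.70490 − 1)/1.70490 × 100 = 41.3455%

41.3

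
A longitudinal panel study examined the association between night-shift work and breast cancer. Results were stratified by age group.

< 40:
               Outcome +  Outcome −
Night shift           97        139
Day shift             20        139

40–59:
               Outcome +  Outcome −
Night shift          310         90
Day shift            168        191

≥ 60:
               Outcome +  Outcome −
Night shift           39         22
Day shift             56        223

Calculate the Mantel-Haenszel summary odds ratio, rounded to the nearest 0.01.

OR_MH = Σ(aᵢdᵢ/nᵢ) / Σ(bᵢcᵢ/nᵢ), where nᵢ is the stratum total.
Stratum 1 (< 40): n = 395; a·d/n = 97·139/395 = 34.1342; b·c/n = 139·20/395 = 7.0380
Stratum 2 (40–59): n = 759; a·d/n = 310·191/759 = 78.0105; b·c/n = 90·168/759 = 19.9209
Stratum 3 (≥ 60): n = 340; a·d/n = 39·223/340 = 25.5794; b·c/n = 22·56/340 = 3.6235
OR_MH = (34.1342 + 78.0105 + 25.5794) / (7.0380 + 19.9209 + 3.6235) = 137.7241 / 30.5825 = 4.50337

4.50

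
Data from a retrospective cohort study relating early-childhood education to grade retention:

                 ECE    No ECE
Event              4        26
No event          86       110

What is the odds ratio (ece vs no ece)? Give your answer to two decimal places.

0.20

Reading the table with exposure as columns: a = 4 (ECE, case), b = 86 (ECE, non-case), c = 26 (No ECE, case), d = 110.
OR = (a·d)/(b·c) = (4 × 110) / (86 × 26) = 440 / 2236 = 0.19678
Exposure is associated with lower odds of grade retention (OR = 0.20 < 1).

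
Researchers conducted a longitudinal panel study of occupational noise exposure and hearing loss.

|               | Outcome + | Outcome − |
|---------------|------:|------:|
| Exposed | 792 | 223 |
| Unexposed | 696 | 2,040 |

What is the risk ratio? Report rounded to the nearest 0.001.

Cells: a = 792, b = 223, c = 696, d = 2040.
Risk in exposed = 792/1015 = 0.78030; risk in unexposed = 696/2736 = 0.25439.
RR = 0.78030 / 0.25439 = 3.06737
The risk among the exposed is 3.07 times that among the unexposed.

3.067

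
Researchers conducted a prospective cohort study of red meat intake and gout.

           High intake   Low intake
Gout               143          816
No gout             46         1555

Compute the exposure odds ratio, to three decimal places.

Reading the table with exposure as columns: a = 143 (High intake, case), b = 46 (High intake, non-case), c = 816 (Low intake, case), d = 1555.
OR = (a·d)/(b·c) = (143 × 1555) / (46 × 816) = 222365 / 37536 = 5.92405
The odds of gout are about 5.92 times as high in the high intake group.

5.924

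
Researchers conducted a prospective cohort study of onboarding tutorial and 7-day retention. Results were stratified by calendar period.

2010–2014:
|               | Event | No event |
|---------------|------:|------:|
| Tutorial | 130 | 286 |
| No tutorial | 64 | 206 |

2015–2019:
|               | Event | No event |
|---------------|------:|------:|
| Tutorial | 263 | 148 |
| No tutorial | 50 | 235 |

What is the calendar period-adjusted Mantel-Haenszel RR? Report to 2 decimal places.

2.32

RR_MH = Σ(aᵢ·n₀ᵢ/nᵢ) / Σ(cᵢ·n₁ᵢ/nᵢ), with n₁ᵢ = aᵢ+bᵢ (exposed), n₀ᵢ = cᵢ+dᵢ (unexposed), nᵢ = n₁ᵢ+n₀ᵢ.
Stratum 1 (2010–2014): n₁ = 416, n₀ = 270, n = 686; a·n₀/n = 130·270/686 = 51.1662; c·n₁/n = 64·416/686 = 38.8105
Stratum 2 (2015–2019): n₁ = 411, n₀ = 285, n = 696; a·n₀/n = 263·285/696 = 107.6940; c·n₁/n = 50·411/696 = 29.5259
RR_MH = (51.1662 + 107.6940) / (38.8105 + 29.5259) = 158.8601 / 68.3364 = 2.32468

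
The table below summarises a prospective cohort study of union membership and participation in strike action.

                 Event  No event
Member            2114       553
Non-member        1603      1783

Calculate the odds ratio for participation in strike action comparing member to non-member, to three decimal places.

Cells: a = 2114, b = 553, c = 1603, d = 1783.
OR = (a·d)/(b·c) = (2114 × 1783) / (553 × 1603) = 3769262 / 886459 = 4.25204
The odds of participation in strike action are about 4.25 times as high in the member group.

4.252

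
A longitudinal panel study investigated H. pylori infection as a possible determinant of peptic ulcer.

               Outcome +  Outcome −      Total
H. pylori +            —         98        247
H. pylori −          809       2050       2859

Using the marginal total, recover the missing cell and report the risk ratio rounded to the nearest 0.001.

The missing cell is in the exposed row: 247 − 98 = 149.
So a = 149, b = 98, c = 809, d = 2050.
RR = [a/(a+b)] / [c/(c+d)] = (149/247) / (809/2859) = 0.60324/0.28297 = 2.13184

2.132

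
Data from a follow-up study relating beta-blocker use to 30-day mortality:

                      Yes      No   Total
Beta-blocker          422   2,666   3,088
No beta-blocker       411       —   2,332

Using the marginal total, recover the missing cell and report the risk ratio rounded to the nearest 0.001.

The missing cell is in the unexposed row: 2332 − 411 = 1921.
So a = 422, b = 2666, c = 411, d = 1921.
RR = [a/(a+b)] / [c/(c+d)] = (422/3088) / (411/2332) = 0.13666/0.17624 = 0.77539

0.775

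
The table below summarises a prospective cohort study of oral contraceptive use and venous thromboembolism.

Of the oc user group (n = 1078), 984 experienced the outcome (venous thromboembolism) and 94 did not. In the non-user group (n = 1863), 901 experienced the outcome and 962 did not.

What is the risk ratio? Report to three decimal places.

1.887

From the description: a = 984, b = 94, c = 901, d = 962.
Risk in exposed = 984/1078 = 0.91280; risk in unexposed = 901/1863 = 0.48363.
RR = 0.91280 / 0.48363 = 1.88740
The risk among the exposed is 1.89 times that among the unexposed.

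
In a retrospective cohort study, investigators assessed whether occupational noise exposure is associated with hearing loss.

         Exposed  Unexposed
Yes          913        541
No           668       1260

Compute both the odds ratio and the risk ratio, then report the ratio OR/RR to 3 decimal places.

1.656

Reading the table with exposure as columns: a = 913 (Exposed, case), b = 668 (Exposed, non-case), c = 541 (Unexposed, case), d = 1260.
OR = (913·1260)/(668·541) = 1150380/361388 = 3.18323
Risk in exposed = 913/1581 = 0.57748; risk in unexposed = 541/1801 = 0.30039; RR = 1.92245
OR/RR = 3.18323 / 1.92245 = 1.65582
The outcome is not rare, so the OR lies further from 1 than the RR.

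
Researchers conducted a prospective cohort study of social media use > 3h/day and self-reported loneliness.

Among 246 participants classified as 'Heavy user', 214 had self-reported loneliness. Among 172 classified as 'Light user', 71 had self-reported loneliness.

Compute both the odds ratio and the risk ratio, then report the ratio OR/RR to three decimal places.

From the description: a = 214, b = 32, c = 71, d = 101.
OR = (214·101)/(32·71) = 21614/2272 = 9.51320
Risk in exposed = 214/246 = 0.86992; risk in unexposed = 71/172 = 0.41279; RR = 2.10741
OR/RR = 9.51320 / 2.10741 = 4.51417
The outcome is not rare, so the OR lies further from 1 than the RR.

4.514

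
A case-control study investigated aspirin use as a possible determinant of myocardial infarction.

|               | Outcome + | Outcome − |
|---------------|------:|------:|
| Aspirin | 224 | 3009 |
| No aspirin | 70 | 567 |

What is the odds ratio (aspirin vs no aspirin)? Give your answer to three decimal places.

Cells: a = 224, b = 3009, c = 70, d = 567.
OR = (a·d)/(b·c) = (224 × 567) / (3009 × 70) = 127008 / 210630 = 0.60299
Exposure is associated with lower odds of myocardial infarction (OR = 0.60 < 1).

0.603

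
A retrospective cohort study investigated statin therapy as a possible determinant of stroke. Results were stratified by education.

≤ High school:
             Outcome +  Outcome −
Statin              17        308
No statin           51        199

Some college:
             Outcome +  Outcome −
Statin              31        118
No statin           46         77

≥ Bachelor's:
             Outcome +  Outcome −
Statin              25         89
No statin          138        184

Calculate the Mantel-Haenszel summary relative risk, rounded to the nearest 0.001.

0.443

RR_MH = Σ(aᵢ·n₀ᵢ/nᵢ) / Σ(cᵢ·n₁ᵢ/nᵢ), with n₁ᵢ = aᵢ+bᵢ (exposed), n₀ᵢ = cᵢ+dᵢ (unexposed), nᵢ = n₁ᵢ+n₀ᵢ.
Stratum 1 (≤ High school): n₁ = 325, n₀ = 250, n = 575; a·n₀/n = 17·250/575 = 7.3913; c·n₁/n = 51·325/575 = 28.8261
Stratum 2 (Some college): n₁ = 149, n₀ = 123, n = 272; a·n₀/n = 31·123/272 = 14.0184; c·n₁/n = 46·149/272 = 25.1985
Stratum 3 (≥ Bachelor's): n₁ = 114, n₀ = 322, n = 436; a·n₀/n = 25·322/436 = 18.4633; c·n₁/n = 138·114/436 = 36.0826
RR_MH = (7.3913 + 14.0184 + 18.4633) / (28.8261 + 25.1985 + 36.0826) = 39.8730 / 90.1072 = 0.44251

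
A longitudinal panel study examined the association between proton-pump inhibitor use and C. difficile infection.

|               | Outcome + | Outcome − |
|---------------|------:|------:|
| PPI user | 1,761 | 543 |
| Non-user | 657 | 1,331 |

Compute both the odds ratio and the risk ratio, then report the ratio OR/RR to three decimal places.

2.841

Cells: a = 1761, b = 543, c = 657, d = 1331.
OR = (1761·1331)/(543·657) = 2343891/356751 = 6.57010
Risk in exposed = 1761/2304 = 0.76432; risk in unexposed = 657/1988 = 0.33048; RR = 2.31275
OR/RR = 6.57010 / 2.31275 = 2.84082
The outcome is not rare, so the OR lies further from 1 than the RR.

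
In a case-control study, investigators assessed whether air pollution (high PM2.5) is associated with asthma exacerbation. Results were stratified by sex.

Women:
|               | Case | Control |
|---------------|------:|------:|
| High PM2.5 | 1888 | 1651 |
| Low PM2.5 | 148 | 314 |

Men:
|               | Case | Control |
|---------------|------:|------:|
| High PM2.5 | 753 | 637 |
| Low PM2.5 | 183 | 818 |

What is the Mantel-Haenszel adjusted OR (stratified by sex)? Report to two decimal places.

3.69

OR_MH = Σ(aᵢdᵢ/nᵢ) / Σ(bᵢcᵢ/nᵢ), where nᵢ is the stratum total.
Stratum 1 (Women): n = 4001; a·d/n = 1888·314/4001 = 148.1710; b·c/n = 1651·148/4001 = 61.0717
Stratum 2 (Men): n = 2391; a·d/n = 753·818/2391 = 257.6136; b·c/n = 637·183/2391 = 48.7541
OR_MH = (148.1710 + 257.6136) / (61.0717 + 48.7541) = 405.7845 / 109.8258 = 3.69480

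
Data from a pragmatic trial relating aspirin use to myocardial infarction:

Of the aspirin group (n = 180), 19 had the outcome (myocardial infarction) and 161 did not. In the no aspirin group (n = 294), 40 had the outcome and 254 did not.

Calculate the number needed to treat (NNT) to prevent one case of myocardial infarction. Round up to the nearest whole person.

33

Risk in treated group = 19/180 = 0.10556; risk in control = 40/294 = 0.13605.
Absolute risk reduction = 0.13605 − 0.10556 = 0.03050
NNT = 1 / ARR = 1 / 0.03050 = 32.788 → round up → 33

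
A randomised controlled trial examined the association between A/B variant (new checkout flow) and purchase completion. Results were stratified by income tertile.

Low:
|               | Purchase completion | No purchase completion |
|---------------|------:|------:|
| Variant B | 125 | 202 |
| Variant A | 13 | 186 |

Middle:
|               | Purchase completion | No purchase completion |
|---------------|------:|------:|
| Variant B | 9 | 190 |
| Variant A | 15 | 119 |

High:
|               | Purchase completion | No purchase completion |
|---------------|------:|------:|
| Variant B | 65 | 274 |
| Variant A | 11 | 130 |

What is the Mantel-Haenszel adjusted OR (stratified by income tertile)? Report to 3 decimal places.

3.279

OR_MH = Σ(aᵢdᵢ/nᵢ) / Σ(bᵢcᵢ/nᵢ), where nᵢ is the stratum total.
Stratum 1 (Low): n = 526; a·d/n = 125·186/526 = 44.2015; b·c/n = 202·13/526 = 4.9924
Stratum 2 (Middle): n = 333; a·d/n = 9·119/333 = 3.2162; b·c/n = 190·15/333 = 8.5586
Stratum 3 (High): n = 480; a·d/n = 65·130/480 = 17.6042; b·c/n = 274·11/480 = 6.2792
OR_MH = (44.2015 + 3.2162 + 17.6042) / (4.9924 + 8.5586 + 6.2792) = 65.0219 / 19.8301 = 3.27895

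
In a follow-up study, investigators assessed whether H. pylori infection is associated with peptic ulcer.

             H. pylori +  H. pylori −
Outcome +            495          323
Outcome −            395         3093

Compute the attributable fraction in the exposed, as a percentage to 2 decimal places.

83.00

Reading the table with exposure as columns: a = 495 (H. pylori +, case), b = 395 (H. pylori +, non-case), c = 323 (H. pylori −, case), d = 3093.
Risk in exposed = 495/890 = 0.55618; risk in unexposed = 323/3416 = 0.09456.
RR = 0.55618/0.09456 = 5.88207
AR% = (RR − 1)/RR × 100 = (5.88207 − 1)/5.88207 × 100 = 82.9992%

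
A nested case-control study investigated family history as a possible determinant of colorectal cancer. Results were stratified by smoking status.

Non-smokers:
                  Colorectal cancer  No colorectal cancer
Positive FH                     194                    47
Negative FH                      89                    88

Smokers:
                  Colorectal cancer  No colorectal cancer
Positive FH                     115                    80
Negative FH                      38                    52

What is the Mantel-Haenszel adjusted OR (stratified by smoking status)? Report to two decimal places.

OR_MH = Σ(aᵢdᵢ/nᵢ) / Σ(bᵢcᵢ/nᵢ), where nᵢ is the stratum total.
Stratum 1 (Non-smokers): n = 418; a·d/n = 194·88/418 = 40.8421; b·c/n = 47·89/418 = 10.0072
Stratum 2 (Smokers): n = 285; a·d/n = 115·52/285 = 20.9825; b·c/n = 80·38/285 = 10.6667
OR_MH = (40.8421 + 20.9825) / (10.0072 + 10.6667) = 61.8246 / 20.6738 = 2.99047

2.99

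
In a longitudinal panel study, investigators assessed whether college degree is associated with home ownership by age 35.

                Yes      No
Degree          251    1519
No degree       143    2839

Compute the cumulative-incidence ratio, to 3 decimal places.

2.957

Cells: a = 251, b = 1519, c = 143, d = 2839.
Risk in exposed = 251/1770 = 0.14181; risk in unexposed = 143/2982 = 0.04795.
RR = 0.14181 / 0.04795 = 2.95714
The risk among the exposed is 2.96 times that among the unexposed.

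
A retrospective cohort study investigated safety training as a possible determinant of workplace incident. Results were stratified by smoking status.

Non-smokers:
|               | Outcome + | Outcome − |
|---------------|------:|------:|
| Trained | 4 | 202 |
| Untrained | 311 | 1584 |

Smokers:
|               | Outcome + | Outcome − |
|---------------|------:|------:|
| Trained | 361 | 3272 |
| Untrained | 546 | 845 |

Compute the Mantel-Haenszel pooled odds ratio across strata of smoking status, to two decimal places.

OR_MH = Σ(aᵢdᵢ/nᵢ) / Σ(bᵢcᵢ/nᵢ), where nᵢ is the stratum total.
Stratum 1 (Non-smokers): n = 2101; a·d/n = 4·1584/2101 = 3.0157; b·c/n = 202·311/2101 = 29.9010
Stratum 2 (Smokers): n = 5024; a·d/n = 361·845/5024 = 60.7176; b·c/n = 3272·546/5024 = 355.5955
OR_MH = (3.0157 + 60.7176) / (29.9010 + 355.5955) = 63.7333 / 385.4965 = 0.16533

0.17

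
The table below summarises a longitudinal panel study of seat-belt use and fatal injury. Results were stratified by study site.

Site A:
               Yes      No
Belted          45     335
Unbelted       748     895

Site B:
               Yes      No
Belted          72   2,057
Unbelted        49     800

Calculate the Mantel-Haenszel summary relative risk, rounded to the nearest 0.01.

0.33

RR_MH = Σ(aᵢ·n₀ᵢ/nᵢ) / Σ(cᵢ·n₁ᵢ/nᵢ), with n₁ᵢ = aᵢ+bᵢ (exposed), n₀ᵢ = cᵢ+dᵢ (unexposed), nᵢ = n₁ᵢ+n₀ᵢ.
Stratum 1 (Site A): n₁ = 380, n₀ = 1643, n = 2023; a·n₀/n = 45·1643/2023 = 36.5472; c·n₁/n = 748·380/2023 = 140.5042
Stratum 2 (Site B): n₁ = 2129, n₀ = 849, n = 2978; a·n₀/n = 72·849/2978 = 20.5265; c·n₁/n = 49·2129/2978 = 35.0306
RR_MH = (36.5472 + 20.5265) / (140.5042 + 35.0306) = 57.0737 / 175.5348 = 0.32514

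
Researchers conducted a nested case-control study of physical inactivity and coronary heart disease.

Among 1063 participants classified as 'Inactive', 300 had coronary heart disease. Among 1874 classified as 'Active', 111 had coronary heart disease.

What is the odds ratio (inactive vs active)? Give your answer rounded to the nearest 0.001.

From the description: a = 300, b = 763, c = 111, d = 1763.
OR = (a·d)/(b·c) = (300 × 1763) / (763 × 111) = 528900 / 84693 = 6.24491
The odds of coronary heart disease are about 6.24 times as high in the inactive group.

6.245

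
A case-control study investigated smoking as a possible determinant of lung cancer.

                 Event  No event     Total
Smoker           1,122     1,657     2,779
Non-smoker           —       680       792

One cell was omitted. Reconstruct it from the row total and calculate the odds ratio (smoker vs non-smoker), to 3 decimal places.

The missing cell is in the unexposed row: 792 − 680 = 112.
So a = 1122, b = 1657, c = 112, d = 680.
OR = (a·d)/(b·c) = (1122 × 680) / (1657 × 112) = 762960 / 185584 = 4.11113

4.111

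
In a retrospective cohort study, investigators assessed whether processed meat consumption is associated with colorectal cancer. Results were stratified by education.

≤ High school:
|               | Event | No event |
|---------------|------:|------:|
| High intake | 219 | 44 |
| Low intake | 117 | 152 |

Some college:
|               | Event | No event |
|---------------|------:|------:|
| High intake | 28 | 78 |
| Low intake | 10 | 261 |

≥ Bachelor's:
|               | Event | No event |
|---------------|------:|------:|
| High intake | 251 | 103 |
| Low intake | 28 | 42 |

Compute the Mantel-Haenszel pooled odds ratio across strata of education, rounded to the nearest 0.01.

5.76

OR_MH = Σ(aᵢdᵢ/nᵢ) / Σ(bᵢcᵢ/nᵢ), where nᵢ is the stratum total.
Stratum 1 (≤ High school): n = 532; a·d/n = 219·152/532 = 62.5714; b·c/n = 44·117/532 = 9.6767
Stratum 2 (Some college): n = 377; a·d/n = 28·261/377 = 19.3846; b·c/n = 78·10/377 = 2.0690
Stratum 3 (≥ Bachelor's): n = 424; a·d/n = 251·42/424 = 24.8632; b·c/n = 103·28/424 = 6.8019
OR_MH = (62.5714 + 19.3846 + 24.8632) / (9.6767 + 2.0690 + 6.8019) = 106.8193 / 18.5475 = 5.75921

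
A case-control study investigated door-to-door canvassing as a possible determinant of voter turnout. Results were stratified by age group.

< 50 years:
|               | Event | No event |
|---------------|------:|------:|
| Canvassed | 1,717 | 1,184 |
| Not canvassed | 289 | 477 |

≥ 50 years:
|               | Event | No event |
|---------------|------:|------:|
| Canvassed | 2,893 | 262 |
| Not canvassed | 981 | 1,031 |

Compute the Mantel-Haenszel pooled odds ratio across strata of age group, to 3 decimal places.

5.596

OR_MH = Σ(aᵢdᵢ/nᵢ) / Σ(bᵢcᵢ/nᵢ), where nᵢ is the stratum total.
Stratum 1 (< 50 years): n = 3667; a·d/n = 1717·477/3667 = 223.3458; b·c/n = 1184·289/3667 = 93.3122
Stratum 2 (≥ 50 years): n = 5167; a·d/n = 2893·1031/5167 = 577.2562; b·c/n = 262·981/5167 = 49.7430
OR_MH = (223.3458 + 577.2562) / (93.3122 + 49.7430) = 800.6020 / 143.0552 = 5.59645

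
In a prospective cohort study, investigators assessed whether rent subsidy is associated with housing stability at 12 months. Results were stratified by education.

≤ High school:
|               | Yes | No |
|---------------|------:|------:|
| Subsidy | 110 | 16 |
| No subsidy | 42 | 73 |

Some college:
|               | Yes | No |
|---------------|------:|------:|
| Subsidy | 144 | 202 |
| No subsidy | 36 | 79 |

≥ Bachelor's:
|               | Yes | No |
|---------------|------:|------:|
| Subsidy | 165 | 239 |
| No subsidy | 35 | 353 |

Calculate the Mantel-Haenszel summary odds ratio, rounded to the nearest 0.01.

OR_MH = Σ(aᵢdᵢ/nᵢ) / Σ(bᵢcᵢ/nᵢ), where nᵢ is the stratum total.
Stratum 1 (≤ High school): n = 241; a·d/n = 110·73/241 = 33.3195; b·c/n = 16·42/241 = 2.7884
Stratum 2 (Some college): n = 461; a·d/n = 144·79/461 = 24.6768; b·c/n = 202·36/461 = 15.7744
Stratum 3 (≥ Bachelor's): n = 792; a·d/n = 165·353/792 = 73.5417; b·c/n = 239·35/792 = 10.5619
OR_MH = (33.3195 + 24.6768 + 73.5417) / (2.7884 + 15.7744 + 10.5619) = 131.5380 / 29.1247 = 4.51638

4.52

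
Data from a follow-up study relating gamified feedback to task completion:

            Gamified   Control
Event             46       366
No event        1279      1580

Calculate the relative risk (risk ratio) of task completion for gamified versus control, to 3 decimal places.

0.185

Reading the table with exposure as columns: a = 46 (Gamified, case), b = 1279 (Gamified, non-case), c = 366 (Control, case), d = 1580.
Risk in exposed = 46/1325 = 0.03472; risk in unexposed = 366/1946 = 0.18808.
RR = 0.03472 / 0.18808 = 0.18459
The risk is 82% lower among the exposed than among the unexposed.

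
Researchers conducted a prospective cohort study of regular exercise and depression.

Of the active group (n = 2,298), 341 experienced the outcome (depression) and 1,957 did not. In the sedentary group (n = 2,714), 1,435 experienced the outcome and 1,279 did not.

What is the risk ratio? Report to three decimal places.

0.281

From the description: a = 341, b = 1957, c = 1435, d = 1279.
Risk in exposed = 341/2298 = 0.14839; risk in unexposed = 1435/2714 = 0.52874.
RR = 0.14839 / 0.52874 = 0.28065
The risk is 72% lower among the exposed than among the unexposed.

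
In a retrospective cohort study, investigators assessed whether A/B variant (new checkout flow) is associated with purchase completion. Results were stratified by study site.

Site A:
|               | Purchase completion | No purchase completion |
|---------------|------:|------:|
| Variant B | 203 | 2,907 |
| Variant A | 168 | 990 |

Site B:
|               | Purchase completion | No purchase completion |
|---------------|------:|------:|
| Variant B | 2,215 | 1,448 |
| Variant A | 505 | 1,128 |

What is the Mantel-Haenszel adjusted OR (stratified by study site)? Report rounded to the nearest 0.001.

OR_MH = Σ(aᵢdᵢ/nᵢ) / Σ(bᵢcᵢ/nᵢ), where nᵢ is the stratum total.
Stratum 1 (Site A): n = 4268; a·d/n = 203·990/4268 = 47.0876; b·c/n = 2907·168/4268 = 114.4274
Stratum 2 (Site B): n = 5296; a·d/n = 2215·1128/5296 = 471.7749; b·c/n = 1448·505/5296 = 138.0740
OR_MH = (47.0876 + 471.7749) / (114.4274 + 138.0740) = 518.8626 / 252.5014 = 2.05489

2.055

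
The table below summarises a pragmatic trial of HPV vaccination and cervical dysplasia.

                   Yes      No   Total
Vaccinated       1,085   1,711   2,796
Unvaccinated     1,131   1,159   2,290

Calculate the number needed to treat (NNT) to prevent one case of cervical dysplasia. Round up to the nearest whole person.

10

Risk in treated group = 1085/2796 = 0.38805; risk in control = 1131/2290 = 0.49389.
Absolute risk reduction = 0.49389 − 0.38805 = 0.10583
NNT = 1 / ARR = 1 / 0.10583 = 9.449 → round up → 10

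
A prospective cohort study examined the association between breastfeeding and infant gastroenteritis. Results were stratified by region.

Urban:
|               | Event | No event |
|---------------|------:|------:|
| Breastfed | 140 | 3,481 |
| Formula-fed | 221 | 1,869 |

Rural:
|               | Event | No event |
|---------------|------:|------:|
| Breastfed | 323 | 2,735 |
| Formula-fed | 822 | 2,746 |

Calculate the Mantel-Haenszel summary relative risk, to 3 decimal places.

0.433

RR_MH = Σ(aᵢ·n₀ᵢ/nᵢ) / Σ(cᵢ·n₁ᵢ/nᵢ), with n₁ᵢ = aᵢ+bᵢ (exposed), n₀ᵢ = cᵢ+dᵢ (unexposed), nᵢ = n₁ᵢ+n₀ᵢ.
Stratum 1 (Urban): n₁ = 3621, n₀ = 2090, n = 5711; a·n₀/n = 140·2090/5711 = 51.2345; c·n₁/n = 221·3621/5711 = 140.1227
Stratum 2 (Rural): n₁ = 3058, n₀ = 3568, n = 6626; a·n₀/n = 323·3568/6626 = 173.9306; c·n₁/n = 822·3058/6626 = 379.3655
RR_MH = (51.2345 + 173.9306) / (140.1227 + 379.3655) = 225.1650 / 519.4883 = 0.43344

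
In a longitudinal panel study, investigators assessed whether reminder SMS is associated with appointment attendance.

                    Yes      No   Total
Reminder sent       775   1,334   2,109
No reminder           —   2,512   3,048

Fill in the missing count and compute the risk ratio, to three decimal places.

2.090

The missing cell is in the unexposed row: 3048 − 2512 = 536.
So a = 775, b = 1334, c = 536, d = 2512.
RR = [a/(a+b)] / [c/(c+d)] = (775/2109) / (536/3048) = 0.36747/0.17585 = 2.08966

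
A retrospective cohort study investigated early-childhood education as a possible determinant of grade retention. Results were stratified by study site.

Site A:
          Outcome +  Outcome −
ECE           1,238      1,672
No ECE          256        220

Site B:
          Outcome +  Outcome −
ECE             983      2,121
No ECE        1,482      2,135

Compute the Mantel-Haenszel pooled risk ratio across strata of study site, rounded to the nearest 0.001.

RR_MH = Σ(aᵢ·n₀ᵢ/nᵢ) / Σ(cᵢ·n₁ᵢ/nᵢ), with n₁ᵢ = aᵢ+bᵢ (exposed), n₀ᵢ = cᵢ+dᵢ (unexposed), nᵢ = n₁ᵢ+n₀ᵢ.
Stratum 1 (Site A): n₁ = 2910, n₀ = 476, n = 3386; a·n₀/n = 1238·476/3386 = 174.0366; c·n₁/n = 256·2910/3386 = 220.0118
Stratum 2 (Site B): n₁ = 3104, n₀ = 3617, n = 6721; a·n₀/n = 983·3617/6721 = 529.0152; c·n₁/n = 1482·3104/6721 = 684.4410
RR_MH = (174.0366 + 529.0152) / (220.0118 + 684.4410) = 703.0518 / 904.4528 = 0.77732

0.777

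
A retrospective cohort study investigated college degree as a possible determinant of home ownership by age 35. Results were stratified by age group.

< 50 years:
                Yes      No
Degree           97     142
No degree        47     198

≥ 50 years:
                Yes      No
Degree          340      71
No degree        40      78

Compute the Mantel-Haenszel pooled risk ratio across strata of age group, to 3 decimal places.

RR_MH = Σ(aᵢ·n₀ᵢ/nᵢ) / Σ(cᵢ·n₁ᵢ/nᵢ), with n₁ᵢ = aᵢ+bᵢ (exposed), n₀ᵢ = cᵢ+dᵢ (unexposed), nᵢ = n₁ᵢ+n₀ᵢ.
Stratum 1 (< 50 years): n₁ = 239, n₀ = 245, n = 484; a·n₀/n = 97·245/484 = 49.1012; c·n₁/n = 47·239/484 = 23.2087
Stratum 2 (≥ 50 years): n₁ = 411, n₀ = 118, n = 529; a·n₀/n = 340·118/529 = 75.8412; c·n₁/n = 40·411/529 = 31.0775
RR_MH = (49.1012 + 75.8412) / (23.2087 + 31.0775) = 124.9424 / 54.2862 = 2.30155

2.302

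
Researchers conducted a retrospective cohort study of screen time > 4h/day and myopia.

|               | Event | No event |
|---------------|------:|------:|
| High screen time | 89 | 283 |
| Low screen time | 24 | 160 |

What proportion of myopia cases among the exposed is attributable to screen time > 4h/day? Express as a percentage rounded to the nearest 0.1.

45.5

Cells: a = 89, b = 283, c = 24, d = 160.
Risk in exposed = 89/372 = 0.23925; risk in unexposed = 24/184 = 0.13043.
RR = 0.23925/0.13043 = 1.83423
AR% = (RR − 1)/RR × 100 = (1.83423 − 1)/1.83423 × 100 = 45.4812%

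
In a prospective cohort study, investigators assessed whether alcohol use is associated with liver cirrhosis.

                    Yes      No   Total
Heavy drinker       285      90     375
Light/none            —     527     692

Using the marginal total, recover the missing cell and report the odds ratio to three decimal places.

The missing cell is in the unexposed row: 692 − 527 = 165.
So a = 285, b = 90, c = 165, d = 527.
OR = (a·d)/(b·c) = (285 × 527) / (90 × 165) = 150195 / 14850 = 10.11414

10.114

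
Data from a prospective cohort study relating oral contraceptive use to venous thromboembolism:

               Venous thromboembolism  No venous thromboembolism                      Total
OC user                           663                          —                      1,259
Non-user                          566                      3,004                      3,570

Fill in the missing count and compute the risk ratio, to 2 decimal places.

3.32

The missing cell is in the exposed row: 1259 − 663 = 596.
So a = 663, b = 596, c = 566, d = 3004.
RR = [a/(a+b)] / [c/(c+d)] = (663/1259) / (566/3570) = 0.52661/0.15854 = 3.32154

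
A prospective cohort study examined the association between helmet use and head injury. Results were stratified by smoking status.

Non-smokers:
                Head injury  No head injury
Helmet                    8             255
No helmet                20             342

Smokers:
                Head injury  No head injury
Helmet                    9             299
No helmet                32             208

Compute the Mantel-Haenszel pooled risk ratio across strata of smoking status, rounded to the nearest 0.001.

0.325

RR_MH = Σ(aᵢ·n₀ᵢ/nᵢ) / Σ(cᵢ·n₁ᵢ/nᵢ), with n₁ᵢ = aᵢ+bᵢ (exposed), n₀ᵢ = cᵢ+dᵢ (unexposed), nᵢ = n₁ᵢ+n₀ᵢ.
Stratum 1 (Non-smokers): n₁ = 263, n₀ = 362, n = 625; a·n₀/n = 8·362/625 = 4.6336; c·n₁/n = 20·263/625 = 8.4160
Stratum 2 (Smokers): n₁ = 308, n₀ = 240, n = 548; a·n₀/n = 9·240/548 = 3.9416; c·n₁/n = 32·308/548 = 17.9854
RR_MH = (4.6336 + 3.9416) / (8.4160 + 17.9854) = 8.5752 / 26.4014 = 0.32480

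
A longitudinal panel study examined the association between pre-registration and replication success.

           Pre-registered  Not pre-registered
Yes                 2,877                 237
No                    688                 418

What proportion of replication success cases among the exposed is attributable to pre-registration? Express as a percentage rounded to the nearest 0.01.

Reading the table with exposure as columns: a = 2877 (Pre-registered, case), b = 688 (Pre-registered, non-case), c = 237 (Not pre-registered, case), d = 418.
Risk in exposed = 2877/3565 = 0.80701; risk in unexposed = 237/655 = 0.36183.
RR = 0.80701/0.36183 = 2.23035
AR% = (RR − 1)/RR × 100 = (2.23035 − 1)/2.23035 × 100 = 55.1640%

55.16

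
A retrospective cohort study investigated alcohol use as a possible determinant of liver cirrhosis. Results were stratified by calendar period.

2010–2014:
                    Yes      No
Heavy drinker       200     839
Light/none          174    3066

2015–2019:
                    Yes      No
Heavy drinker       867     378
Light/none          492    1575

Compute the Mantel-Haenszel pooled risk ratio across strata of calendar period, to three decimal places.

3.048

RR_MH = Σ(aᵢ·n₀ᵢ/nᵢ) / Σ(cᵢ·n₁ᵢ/nᵢ), with n₁ᵢ = aᵢ+bᵢ (exposed), n₀ᵢ = cᵢ+dᵢ (unexposed), nᵢ = n₁ᵢ+n₀ᵢ.
Stratum 1 (2010–2014): n₁ = 1039, n₀ = 3240, n = 4279; a·n₀/n = 200·3240/4279 = 151.4373; c·n₁/n = 174·1039/4279 = 42.2496
Stratum 2 (2015–2019): n₁ = 1245, n₀ = 2067, n = 3312; a·n₀/n = 867·2067/3312 = 541.0897; c·n₁/n = 492·1245/3312 = 184.9457
RR_MH = (151.4373 + 541.0897) / (42.2496 + 184.9457) = 692.5269 / 227.1952 = 3.04816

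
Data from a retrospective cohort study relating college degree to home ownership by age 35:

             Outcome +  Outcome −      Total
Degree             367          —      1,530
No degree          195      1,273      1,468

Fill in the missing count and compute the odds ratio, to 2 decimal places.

2.06

The missing cell is in the exposed row: 1530 − 367 = 1163.
So a = 367, b = 1163, c = 195, d = 1273.
OR = (a·d)/(b·c) = (367 × 1273) / (1163 × 195) = 467191 / 226785 = 2.06006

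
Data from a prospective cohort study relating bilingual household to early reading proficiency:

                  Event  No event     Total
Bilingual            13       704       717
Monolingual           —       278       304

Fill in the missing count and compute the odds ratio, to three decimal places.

0.197

The missing cell is in the unexposed row: 304 − 278 = 26.
So a = 13, b = 704, c = 26, d = 278.
OR = (a·d)/(b·c) = (13 × 278) / (704 × 26) = 3614 / 18304 = 0.19744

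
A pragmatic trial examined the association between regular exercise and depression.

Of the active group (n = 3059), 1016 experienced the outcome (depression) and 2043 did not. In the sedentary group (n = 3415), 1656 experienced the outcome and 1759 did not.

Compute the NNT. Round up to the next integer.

7

Risk in treated group = 1016/3059 = 0.33213; risk in control = 1656/3415 = 0.48492.
Absolute risk reduction = 0.48492 − 0.33213 = 0.15278
NNT = 1 / ARR = 1 / 0.15278 = 6.545 → round up → 7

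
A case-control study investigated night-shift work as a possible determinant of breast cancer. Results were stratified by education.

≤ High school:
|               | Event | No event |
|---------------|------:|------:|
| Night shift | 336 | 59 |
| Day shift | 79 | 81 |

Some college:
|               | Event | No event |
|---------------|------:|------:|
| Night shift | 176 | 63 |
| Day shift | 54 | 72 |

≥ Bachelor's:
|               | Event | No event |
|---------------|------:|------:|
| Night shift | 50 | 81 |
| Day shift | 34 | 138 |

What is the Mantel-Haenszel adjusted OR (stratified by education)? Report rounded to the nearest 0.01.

3.97

OR_MH = Σ(aᵢdᵢ/nᵢ) / Σ(bᵢcᵢ/nᵢ), where nᵢ is the stratum total.
Stratum 1 (≤ High school): n = 555; a·d/n = 336·81/555 = 49.0378; b·c/n = 59·79/555 = 8.3982
Stratum 2 (Some college): n = 365; a·d/n = 176·72/365 = 34.7178; b·c/n = 63·54/365 = 9.3205
Stratum 3 (≥ Bachelor's): n = 303; a·d/n = 50·138/303 = 22.7723; b·c/n = 81·34/303 = 9.0891
OR_MH = (49.0378 + 34.7178 + 22.7723) / (8.3982 + 9.3205 + 9.0891) = 106.5279 / 26.8079 = 3.97376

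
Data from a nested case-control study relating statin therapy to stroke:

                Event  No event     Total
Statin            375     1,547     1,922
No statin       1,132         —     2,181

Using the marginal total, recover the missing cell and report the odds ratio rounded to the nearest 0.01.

0.22

The missing cell is in the unexposed row: 2181 − 1132 = 1049.
So a = 375, b = 1547, c = 1132, d = 1049.
OR = (a·d)/(b·c) = (375 × 1049) / (1547 × 1132) = 393375 / 1751204 = 0.22463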